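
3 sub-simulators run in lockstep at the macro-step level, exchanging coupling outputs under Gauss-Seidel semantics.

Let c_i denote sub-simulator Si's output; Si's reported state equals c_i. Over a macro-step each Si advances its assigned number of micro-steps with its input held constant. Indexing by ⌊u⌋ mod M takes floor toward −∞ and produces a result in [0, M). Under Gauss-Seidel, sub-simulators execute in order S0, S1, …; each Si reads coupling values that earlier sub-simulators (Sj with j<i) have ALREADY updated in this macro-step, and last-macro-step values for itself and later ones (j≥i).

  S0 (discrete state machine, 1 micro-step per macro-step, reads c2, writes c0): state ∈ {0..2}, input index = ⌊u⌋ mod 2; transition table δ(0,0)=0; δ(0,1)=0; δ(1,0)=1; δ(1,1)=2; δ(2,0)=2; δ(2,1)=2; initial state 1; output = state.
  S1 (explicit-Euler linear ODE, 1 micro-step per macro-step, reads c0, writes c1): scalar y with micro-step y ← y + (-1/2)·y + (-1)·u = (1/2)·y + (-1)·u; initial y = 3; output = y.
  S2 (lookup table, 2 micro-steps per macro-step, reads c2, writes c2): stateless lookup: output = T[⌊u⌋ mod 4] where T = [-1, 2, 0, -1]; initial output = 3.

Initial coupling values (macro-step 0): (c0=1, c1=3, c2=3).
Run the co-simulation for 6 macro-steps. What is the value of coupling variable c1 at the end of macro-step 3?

macro 1: S0 reads c2=3 → after 1×micro: 2; S1 reads c0=2 → after 1×micro: -1/2; S2 reads c2=3 → after 2×micro: -1 ⇒ (c0=2, c1=-1/2, c2=-1)
macro 2: S0 reads c2=-1 → after 1×micro: 2; S1 reads c0=2 → after 1×micro: -9/4; S2 reads c2=-1 → after 2×micro: -1 ⇒ (c0=2, c1=-9/4, c2=-1)
macro 3: S0 reads c2=-1 → after 1×micro: 2; S1 reads c0=2 → after 1×micro: -25/8; S2 reads c2=-1 → after 2×micro: -1 ⇒ (c0=2, c1=-25/8, c2=-1)
macro 4: S0 reads c2=-1 → after 1×micro: 2; S1 reads c0=2 → after 1×micro: -57/16; S2 reads c2=-1 → after 2×micro: -1 ⇒ (c0=2, c1=-57/16, c2=-1)
macro 5: S0 reads c2=-1 → after 1×micro: 2; S1 reads c0=2 → after 1×micro: -121/32; S2 reads c2=-1 → after 2×micro: -1 ⇒ (c0=2, c1=-121/32, c2=-1)
macro 6: S0 reads c2=-1 → after 1×micro: 2; S1 reads c0=2 → after 1×micro: -249/64; S2 reads c2=-1 → after 2×micro: -1 ⇒ (c0=2, c1=-249/64, c2=-1)

c1 at macro-step 3 = -25/8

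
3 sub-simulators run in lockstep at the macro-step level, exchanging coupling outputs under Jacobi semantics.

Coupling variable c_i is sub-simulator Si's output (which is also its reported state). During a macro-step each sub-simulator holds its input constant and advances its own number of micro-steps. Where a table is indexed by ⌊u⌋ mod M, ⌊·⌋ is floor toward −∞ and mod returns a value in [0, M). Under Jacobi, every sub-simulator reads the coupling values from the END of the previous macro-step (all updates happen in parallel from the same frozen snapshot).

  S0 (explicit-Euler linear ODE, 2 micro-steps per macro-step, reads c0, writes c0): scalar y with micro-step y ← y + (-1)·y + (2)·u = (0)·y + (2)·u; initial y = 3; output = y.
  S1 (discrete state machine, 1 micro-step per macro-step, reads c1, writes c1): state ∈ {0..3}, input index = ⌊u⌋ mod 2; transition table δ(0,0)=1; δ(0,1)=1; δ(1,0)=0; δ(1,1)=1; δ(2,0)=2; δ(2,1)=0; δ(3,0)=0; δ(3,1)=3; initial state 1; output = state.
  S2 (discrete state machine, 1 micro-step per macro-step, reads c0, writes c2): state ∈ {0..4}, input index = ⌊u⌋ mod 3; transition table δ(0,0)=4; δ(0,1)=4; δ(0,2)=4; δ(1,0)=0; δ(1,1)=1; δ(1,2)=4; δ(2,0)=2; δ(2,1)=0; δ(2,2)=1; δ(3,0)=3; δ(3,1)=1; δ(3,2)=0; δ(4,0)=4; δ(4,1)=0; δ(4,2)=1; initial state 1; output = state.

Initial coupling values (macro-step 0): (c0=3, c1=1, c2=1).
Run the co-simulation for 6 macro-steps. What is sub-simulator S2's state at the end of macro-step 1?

macro 1: S0 reads c0=3 → after 2×micro: 6; S1 reads c1=1 → after 1×micro: 1; S2 reads c0=3 → after 1×micro: 0 ⇒ (c0=6, c1=1, c2=0)
macro 2: S0 reads c0=6 → after 2×micro: 12; S1 reads c1=1 → after 1×micro: 1; S2 reads c0=6 → after 1×micro: 4 ⇒ (c0=12, c1=1, c2=4)
macro 3: S0 reads c0=12 → after 2×micro: 24; S1 reads c1=1 → after 1×micro: 1; S2 reads c0=12 → after 1×micro: 4 ⇒ (c0=24, c1=1, c2=4)
macro 4: S0 reads c0=24 → after 2×micro: 48; S1 reads c1=1 → after 1×micro: 1; S2 reads c0=24 → after 1×micro: 4 ⇒ (c0=48, c1=1, c2=4)
macro 5: S0 reads c0=48 → after 2×micro: 96; S1 reads c1=1 → after 1×micro: 1; S2 reads c0=48 → after 1×micro: 4 ⇒ (c0=96, c1=1, c2=4)
macro 6: S0 reads c0=96 → after 2×micro: 192; S1 reads c1=1 → after 1×micro: 1; S2 reads c0=96 → after 1×micro: 4 ⇒ (c0=192, c1=1, c2=4)

S2 state at macro-step 1 = 0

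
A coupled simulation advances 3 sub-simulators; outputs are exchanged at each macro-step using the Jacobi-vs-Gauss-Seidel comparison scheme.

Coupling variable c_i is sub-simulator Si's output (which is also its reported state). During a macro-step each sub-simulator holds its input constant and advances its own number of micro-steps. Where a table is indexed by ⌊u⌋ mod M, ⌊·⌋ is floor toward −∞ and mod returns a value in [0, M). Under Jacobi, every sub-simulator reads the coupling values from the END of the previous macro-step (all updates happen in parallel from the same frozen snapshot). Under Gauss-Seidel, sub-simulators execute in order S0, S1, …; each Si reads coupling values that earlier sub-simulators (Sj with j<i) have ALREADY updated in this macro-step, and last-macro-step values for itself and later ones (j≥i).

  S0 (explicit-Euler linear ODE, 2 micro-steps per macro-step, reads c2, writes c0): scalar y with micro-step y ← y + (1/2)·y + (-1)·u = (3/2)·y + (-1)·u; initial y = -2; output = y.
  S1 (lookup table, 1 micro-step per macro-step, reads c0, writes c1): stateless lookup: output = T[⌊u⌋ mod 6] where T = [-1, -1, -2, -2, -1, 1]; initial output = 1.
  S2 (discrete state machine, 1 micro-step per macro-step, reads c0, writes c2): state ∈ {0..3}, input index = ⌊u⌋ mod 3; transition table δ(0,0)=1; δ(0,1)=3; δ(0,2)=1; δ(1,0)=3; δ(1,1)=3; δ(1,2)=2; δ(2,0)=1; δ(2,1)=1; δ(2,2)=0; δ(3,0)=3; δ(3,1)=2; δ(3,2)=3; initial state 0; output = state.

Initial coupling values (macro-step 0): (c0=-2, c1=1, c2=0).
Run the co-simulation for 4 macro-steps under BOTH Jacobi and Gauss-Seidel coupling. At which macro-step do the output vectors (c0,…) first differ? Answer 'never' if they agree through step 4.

[Jacobi] macro 1: S0 reads c2=0 → after 2×micro: -9/2; S1 reads c0=-2 → after 1×micro: -1; S2 reads c0=-2 → after 1×micro: 3 ⇒ (c0=-9/2, c1=-1, c2=3)
[Jacobi] macro 2: S0 reads c2=3 → after 2×micro: -141/8; S1 reads c0=-9/2 → after 1×micro: -1; S2 reads c0=-9/2 → after 1×micro: 2 ⇒ (c0=-141/8, c1=-1, c2=2)
[Jacobi] macro 3: S0 reads c2=2 → after 2×micro: -1429/32; S1 reads c0=-141/8 → after 1×micro: -1; S2 reads c0=-141/8 → after 1×micro: 1 ⇒ (c0=-1429/32, c1=-1, c2=1)
[Jacobi] macro 4: S0 reads c2=1 → after 2×micro: -13181/128; S1 reads c0=-1429/32 → after 1×micro: -2; S2 reads c0=-1429/32 → after 1×micro: 3 ⇒ (c0=-13181/128, c1=-2, c2=3)
[Gauss-Seidel] macro 1: S0 reads c2=0 → after 2×micro: -9/2; S1 reads c0=-9/2 → after 1×micro: -1; S2 reads c0=-9/2 → after 1×micro: 3 ⇒ (c0=-9/2, c1=-1, c2=3)
[Gauss-Seidel] macro 2: S0 reads c2=3 → after 2×micro: -141/8; S1 reads c0=-141/8 → after 1×micro: -1; S2 reads c0=-141/8 → after 1×micro: 3 ⇒ (c0=-141/8, c1=-1, c2=3)
[Gauss-Seidel] macro 3: S0 reads c2=3 → after 2×micro: -1509/32; S1 reads c0=-1509/32 → after 1×micro: -1; S2 reads c0=-1509/32 → after 1×micro: 3 ⇒ (c0=-1509/32, c1=-1, c2=3)
[Gauss-Seidel] macro 4: S0 reads c2=3 → after 2×micro: -14541/128; S1 reads c0=-14541/128 → after 1×micro: -1; S2 reads c0=-14541/128 → after 1×micro: 3 ⇒ (c0=-14541/128, c1=-1, c2=3)

first divergence at macro-step: 2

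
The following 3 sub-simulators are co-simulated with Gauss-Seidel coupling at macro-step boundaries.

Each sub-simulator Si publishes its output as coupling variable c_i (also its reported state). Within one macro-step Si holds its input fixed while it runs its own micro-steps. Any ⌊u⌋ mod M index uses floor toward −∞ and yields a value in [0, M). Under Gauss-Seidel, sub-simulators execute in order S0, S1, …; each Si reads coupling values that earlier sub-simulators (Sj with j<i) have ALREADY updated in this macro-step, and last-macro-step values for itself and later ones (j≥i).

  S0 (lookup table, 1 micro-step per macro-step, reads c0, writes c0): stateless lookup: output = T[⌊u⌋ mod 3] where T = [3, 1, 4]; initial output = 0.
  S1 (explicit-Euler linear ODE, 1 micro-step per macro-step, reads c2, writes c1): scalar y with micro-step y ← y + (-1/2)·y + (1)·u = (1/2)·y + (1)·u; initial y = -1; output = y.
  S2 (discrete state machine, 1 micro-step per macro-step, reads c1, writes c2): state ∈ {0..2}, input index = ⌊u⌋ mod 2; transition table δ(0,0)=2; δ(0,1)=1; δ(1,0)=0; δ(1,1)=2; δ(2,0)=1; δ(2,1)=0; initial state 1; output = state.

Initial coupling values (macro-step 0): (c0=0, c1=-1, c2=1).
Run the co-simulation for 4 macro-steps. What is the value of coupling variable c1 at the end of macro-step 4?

macro 1: S0 reads c0=0 → after 1×micro: 3; S1 reads c2=1 → after 1×micro: 1/2; S2 reads c1=1/2 → after 1×micro: 0 ⇒ (c0=3, c1=1/2, c2=0)
macro 2: S0 reads c0=3 → after 1×micro: 3; S1 reads c2=0 → after 1×micro: 1/4; S2 reads c1=1/4 → after 1×micro: 2 ⇒ (c0=3, c1=1/4, c2=2)
macro 3: S0 reads c0=3 → after 1×micro: 3; S1 reads c2=2 → after 1×micro: 17/8; S2 reads c1=17/8 → after 1×micro: 1 ⇒ (c0=3, c1=17/8, c2=1)
macro 4: S0 reads c0=3 → after 1×micro: 3; S1 reads c2=1 → after 1×micro: 33/16; S2 reads c1=33/16 → after 1×micro: 0 ⇒ (c0=3, c1=33/16, c2=0)

c1 at macro-step 4 = 33/16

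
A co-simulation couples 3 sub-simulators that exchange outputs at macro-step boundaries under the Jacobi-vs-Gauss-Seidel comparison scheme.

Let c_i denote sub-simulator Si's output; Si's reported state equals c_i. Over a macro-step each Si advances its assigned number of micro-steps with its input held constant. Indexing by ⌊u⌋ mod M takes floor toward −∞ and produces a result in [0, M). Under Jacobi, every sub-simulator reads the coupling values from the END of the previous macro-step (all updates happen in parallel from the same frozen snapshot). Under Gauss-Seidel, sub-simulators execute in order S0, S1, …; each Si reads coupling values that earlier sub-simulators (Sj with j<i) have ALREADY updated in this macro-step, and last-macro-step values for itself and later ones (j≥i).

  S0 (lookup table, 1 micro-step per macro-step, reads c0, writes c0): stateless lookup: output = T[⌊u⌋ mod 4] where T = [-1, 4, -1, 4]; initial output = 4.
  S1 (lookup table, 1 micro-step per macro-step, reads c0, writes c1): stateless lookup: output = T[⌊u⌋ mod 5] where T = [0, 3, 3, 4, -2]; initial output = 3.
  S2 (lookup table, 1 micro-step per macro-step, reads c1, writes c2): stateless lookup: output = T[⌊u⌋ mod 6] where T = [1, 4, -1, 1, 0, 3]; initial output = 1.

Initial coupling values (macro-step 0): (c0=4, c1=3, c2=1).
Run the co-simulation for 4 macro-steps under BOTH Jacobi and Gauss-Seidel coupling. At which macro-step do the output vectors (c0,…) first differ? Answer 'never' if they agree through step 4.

[Jacobi] macro 1: S0 reads c0=4 → after 1×micro: -1; S1 reads c0=4 → after 1×micro: -2; S2 reads c1=3 → after 1×micro: 1 ⇒ (c0=-1, c1=-2, c2=1)
[Jacobi] macro 2: S0 reads c0=-1 → after 1×micro: 4; S1 reads c0=-1 → after 1×micro: -2; S2 reads c1=-2 → after 1×micro: 0 ⇒ (c0=4, c1=-2, c2=0)
[Jacobi] macro 3: S0 reads c0=4 → after 1×micro: -1; S1 reads c0=4 → after 1×micro: -2; S2 reads c1=-2 → after 1×micro: 0 ⇒ (c0=-1, c1=-2, c2=0)
[Jacobi] macro 4: S0 reads c0=-1 → after 1×micro: 4; S1 reads c0=-1 → after 1×micro: -2; S2 reads c1=-2 → after 1×micro: 0 ⇒ (c0=4, c1=-2, c2=0)
[Gauss-Seidel] macro 1: S0 reads c0=4 → after 1×micro: -1; S1 reads c0=-1 → after 1×micro: -2; S2 reads c1=-2 → after 1×micro: 0 ⇒ (c0=-1, c1=-2, c2=0)
[Gauss-Seidel] macro 2: S0 reads c0=-1 → after 1×micro: 4; S1 reads c0=4 → after 1×micro: -2; S2 reads c1=-2 → after 1×micro: 0 ⇒ (c0=4, c1=-2, c2=0)
[Gauss-Seidel] macro 3: S0 reads c0=4 → after 1×micro: -1; S1 reads c0=-1 → after 1×micro: -2; S2 reads c1=-2 → after 1×micro: 0 ⇒ (c0=-1, c1=-2, c2=0)
[Gauss-Seidel] macro 4: S0 reads c0=-1 → after 1×micro: 4; S1 reads c0=4 → after 1×micro: -2; S2 reads c1=-2 → after 1×micro: 0 ⇒ (c0=4, c1=-2, c2=0)

first divergence at macro-step: 1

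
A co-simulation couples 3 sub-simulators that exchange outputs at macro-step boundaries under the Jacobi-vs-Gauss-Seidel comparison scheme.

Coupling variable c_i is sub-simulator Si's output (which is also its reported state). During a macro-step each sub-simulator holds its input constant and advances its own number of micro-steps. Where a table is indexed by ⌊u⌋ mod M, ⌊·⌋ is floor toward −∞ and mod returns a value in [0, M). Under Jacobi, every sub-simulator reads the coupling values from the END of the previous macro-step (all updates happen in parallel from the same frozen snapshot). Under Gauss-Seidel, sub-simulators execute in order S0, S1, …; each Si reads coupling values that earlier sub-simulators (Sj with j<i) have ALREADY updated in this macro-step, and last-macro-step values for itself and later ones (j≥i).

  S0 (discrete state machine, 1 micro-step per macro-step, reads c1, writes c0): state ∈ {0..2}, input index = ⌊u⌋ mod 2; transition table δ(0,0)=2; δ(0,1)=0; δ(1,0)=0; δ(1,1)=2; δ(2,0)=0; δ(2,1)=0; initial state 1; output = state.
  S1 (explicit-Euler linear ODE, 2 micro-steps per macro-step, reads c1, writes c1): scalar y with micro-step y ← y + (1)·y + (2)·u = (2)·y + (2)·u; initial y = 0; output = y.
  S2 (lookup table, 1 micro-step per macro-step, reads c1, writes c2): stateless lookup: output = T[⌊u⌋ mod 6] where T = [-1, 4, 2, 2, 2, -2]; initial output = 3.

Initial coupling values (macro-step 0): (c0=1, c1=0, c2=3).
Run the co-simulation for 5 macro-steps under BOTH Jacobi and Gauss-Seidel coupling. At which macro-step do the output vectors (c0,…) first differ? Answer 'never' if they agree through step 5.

first divergence at macro-step: never

[Jacobi] macro 1: S0 reads c1=0 → after 1×micro: 0; S1 reads c1=0 → after 2×micro: 0; S2 reads c1=0 → after 1×micro: -1 ⇒ (c0=0, c1=0, c2=-1)
[Jacobi] macro 2: S0 reads c1=0 → after 1×micro: 2; S1 reads c1=0 → after 2×micro: 0; S2 reads c1=0 → after 1×micro: -1 ⇒ (c0=2, c1=0, c2=-1)
[Jacobi] macro 3: S0 reads c1=0 → after 1×micro: 0; S1 reads c1=0 → after 2×micro: 0; S2 reads c1=0 → after 1×micro: -1 ⇒ (c0=0, c1=0, c2=-1)
[Jacobi] macro 4: S0 reads c1=0 → after 1×micro: 2; S1 reads c1=0 → after 2×micro: 0; S2 reads c1=0 → after 1×micro: -1 ⇒ (c0=2, c1=0, c2=-1)
[Jacobi] macro 5: S0 reads c1=0 → after 1×micro: 0; S1 reads c1=0 → after 2×micro: 0; S2 reads c1=0 → after 1×micro: -1 ⇒ (c0=0, c1=0, c2=-1)
[Gauss-Seidel] macro 1: S0 reads c1=0 → after 1×micro: 0; S1 reads c1=0 → after 2×micro: 0; S2 reads c1=0 → after 1×micro: -1 ⇒ (c0=0, c1=0, c2=-1)
[Gauss-Seidel] macro 2: S0 reads c1=0 → after 1×micro: 2; S1 reads c1=0 → after 2×micro: 0; S2 reads c1=0 → after 1×micro: -1 ⇒ (c0=2, c1=0, c2=-1)
[Gauss-Seidel] macro 3: S0 reads c1=0 → after 1×micro: 0; S1 reads c1=0 → after 2×micro: 0; S2 reads c1=0 → after 1×micro: -1 ⇒ (c0=0, c1=0, c2=-1)
[Gauss-Seidel] macro 4: S0 reads c1=0 → after 1×micro: 2; S1 reads c1=0 → after 2×micro: 0; S2 reads c1=0 → after 1×micro: -1 ⇒ (c0=2, c1=0, c2=-1)
[Gauss-Seidel] macro 5: S0 reads c1=0 → after 1×micro: 0; S1 reads c1=0 → after 2×micro: 0; S2 reads c1=0 → after 1×micro: -1 ⇒ (c0=0, c1=0, c2=-1)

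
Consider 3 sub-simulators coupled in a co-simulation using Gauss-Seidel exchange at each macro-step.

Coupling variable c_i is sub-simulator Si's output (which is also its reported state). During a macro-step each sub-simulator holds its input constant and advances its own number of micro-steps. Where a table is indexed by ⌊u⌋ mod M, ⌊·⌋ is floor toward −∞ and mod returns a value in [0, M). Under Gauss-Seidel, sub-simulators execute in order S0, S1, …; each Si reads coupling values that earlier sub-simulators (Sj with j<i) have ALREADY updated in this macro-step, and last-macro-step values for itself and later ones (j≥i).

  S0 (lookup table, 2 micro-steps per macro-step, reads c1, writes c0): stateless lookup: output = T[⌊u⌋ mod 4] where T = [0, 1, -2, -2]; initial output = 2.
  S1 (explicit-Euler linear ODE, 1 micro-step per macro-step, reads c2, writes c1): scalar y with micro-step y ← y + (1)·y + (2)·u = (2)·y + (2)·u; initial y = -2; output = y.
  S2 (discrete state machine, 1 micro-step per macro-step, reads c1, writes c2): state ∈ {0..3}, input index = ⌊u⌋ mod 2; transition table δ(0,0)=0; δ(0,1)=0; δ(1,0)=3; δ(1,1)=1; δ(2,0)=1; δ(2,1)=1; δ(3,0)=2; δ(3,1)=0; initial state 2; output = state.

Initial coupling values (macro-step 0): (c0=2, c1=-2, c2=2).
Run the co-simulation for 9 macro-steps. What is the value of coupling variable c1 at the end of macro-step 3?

macro 1: S0 reads c1=-2 → after 2×micro: -2; S1 reads c2=2 → after 1×micro: 0; S2 reads c1=0 → after 1×micro: 1 ⇒ (c0=-2, c1=0, c2=1)
macro 2: S0 reads c1=0 → after 2×micro: 0; S1 reads c2=1 → after 1×micro: 2; S2 reads c1=2 → after 1×micro: 3 ⇒ (c0=0, c1=2, c2=3)
macro 3: S0 reads c1=2 → after 2×micro: -2; S1 reads c2=3 → after 1×micro: 10; S2 reads c1=10 → after 1×micro: 2 ⇒ (c0=-2, c1=10, c2=2)
macro 4: S0 reads c1=10 → after 2×micro: -2; S1 reads c2=2 → after 1×micro: 24; S2 reads c1=24 → after 1×micro: 1 ⇒ (c0=-2, c1=24, c2=1)
macro 5: S0 reads c1=24 → after 2×micro: 0; S1 reads c2=1 → after 1×micro: 50; S2 reads c1=50 → after 1×micro: 3 ⇒ (c0=0, c1=50, c2=3)
macro 6: S0 reads c1=50 → after 2×micro: -2; S1 reads c2=3 → after 1×micro: 106; S2 reads c1=106 → after 1×micro: 2 ⇒ (c0=-2, c1=106, c2=2)
macro 7: S0 reads c1=106 → after 2×micro: -2; S1 reads c2=2 → after 1×micro: 216; S2 reads c1=216 → after 1×micro: 1 ⇒ (c0=-2, c1=216, c2=1)
macro 8: S0 reads c1=216 → after 2×micro: 0; S1 reads c2=1 → after 1×micro: 434; S2 reads c1=434 → after 1×micro: 3 ⇒ (c0=0, c1=434, c2=3)
macro 9: S0 reads c1=434 → after 2×micro: -2; S1 reads c2=3 → after 1×micro: 874; S2 reads c1=874 → after 1×micro: 2 ⇒ (c0=-2, c1=874, c2=2)

c1 at macro-step 3 = 10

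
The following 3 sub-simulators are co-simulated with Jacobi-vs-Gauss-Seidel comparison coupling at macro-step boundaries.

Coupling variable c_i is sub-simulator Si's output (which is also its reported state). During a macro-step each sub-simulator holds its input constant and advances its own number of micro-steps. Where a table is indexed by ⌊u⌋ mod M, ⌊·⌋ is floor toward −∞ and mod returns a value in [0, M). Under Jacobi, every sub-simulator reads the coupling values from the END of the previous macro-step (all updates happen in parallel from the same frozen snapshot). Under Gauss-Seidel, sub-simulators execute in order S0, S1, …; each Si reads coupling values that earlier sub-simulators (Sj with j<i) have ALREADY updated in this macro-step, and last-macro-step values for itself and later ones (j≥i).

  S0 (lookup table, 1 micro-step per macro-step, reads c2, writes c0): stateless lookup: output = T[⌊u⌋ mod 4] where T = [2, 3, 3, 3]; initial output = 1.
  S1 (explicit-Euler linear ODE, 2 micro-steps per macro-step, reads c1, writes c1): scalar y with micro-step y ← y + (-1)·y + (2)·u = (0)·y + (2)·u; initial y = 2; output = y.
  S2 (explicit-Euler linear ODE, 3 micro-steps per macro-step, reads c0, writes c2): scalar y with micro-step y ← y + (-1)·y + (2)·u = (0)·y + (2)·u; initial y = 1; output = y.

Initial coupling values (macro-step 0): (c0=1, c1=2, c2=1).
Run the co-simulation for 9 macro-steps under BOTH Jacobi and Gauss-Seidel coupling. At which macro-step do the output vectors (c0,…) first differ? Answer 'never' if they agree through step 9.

[Jacobi] macro 1: S0 reads c2=1 → after 1×micro: 3; S1 reads c1=2 → after 2×micro: 4; S2 reads c0=1 → after 3×micro: 2 ⇒ (c0=3, c1=4, c2=2)
[Jacobi] macro 2: S0 reads c2=2 → after 1×micro: 3; S1 reads c1=4 → after 2×micro: 8; S2 reads c0=3 → after 3×micro: 6 ⇒ (c0=3, c1=8, c2=6)
[Jacobi] macro 3: S0 reads c2=6 → after 1×micro: 3; S1 reads c1=8 → after 2×micro: 16; S2 reads c0=3 → after 3×micro: 6 ⇒ (c0=3, c1=16, c2=6)
[Jacobi] macro 4: S0 reads c2=6 → after 1×micro: 3; S1 reads c1=16 → after 2×micro: 32; S2 reads c0=3 → after 3×micro: 6 ⇒ (c0=3, c1=32, c2=6)
[Jacobi] macro 5: S0 reads c2=6 → after 1×micro: 3; S1 reads c1=32 → after 2×micro: 64; S2 reads c0=3 → after 3×micro: 6 ⇒ (c0=3, c1=64, c2=6)
[Jacobi] macro 6: S0 reads c2=6 → after 1×micro: 3; S1 reads c1=64 → after 2×micro: 128; S2 reads c0=3 → after 3×micro: 6 ⇒ (c0=3, c1=128, c2=6)
[Jacobi] macro 7: S0 reads c2=6 → after 1×micro: 3; S1 reads c1=128 → after 2×micro: 256; S2 reads c0=3 → after 3×micro: 6 ⇒ (c0=3, c1=256, c2=6)
[Jacobi] macro 8: S0 reads c2=6 → after 1×micro: 3; S1 reads c1=256 → after 2×micro: 512; S2 reads c0=3 → after 3×micro: 6 ⇒ (c0=3, c1=512, c2=6)
[Jacobi] macro 9: S0 reads c2=6 → after 1×micro: 3; S1 reads c1=512 → after 2×micro: 1024; S2 reads c0=3 → after 3×micro: 6 ⇒ (c0=3, c1=1024, c2=6)
[Gauss-Seidel] macro 1: S0 reads c2=1 → after 1×micro: 3; S1 reads c1=2 → after 2×micro: 4; S2 reads c0=3 → after 3×micro: 6 ⇒ (c0=3, c1=4, c2=6)
[Gauss-Seidel] macro 2: S0 reads c2=6 → after 1×micro: 3; S1 reads c1=4 → after 2×micro: 8; S2 reads c0=3 → after 3×micro: 6 ⇒ (c0=3, c1=8, c2=6)
[Gauss-Seidel] macro 3: S0 reads c2=6 → after 1×micro: 3; S1 reads c1=8 → after 2×micro: 16; S2 reads c0=3 → after 3×micro: 6 ⇒ (c0=3, c1=16, c2=6)
[Gauss-Seidel] macro 4: S0 reads c2=6 → after 1×micro: 3; S1 reads c1=16 → after 2×micro: 32; S2 reads c0=3 → after 3×micro: 6 ⇒ (c0=3, c1=32, c2=6)
[Gauss-Seidel] macro 5: S0 reads c2=6 → after 1×micro: 3; S1 reads c1=32 → after 2×micro: 64; S2 reads c0=3 → after 3×micro: 6 ⇒ (c0=3, c1=64, c2=6)
[Gauss-Seidel] macro 6: S0 reads c2=6 → after 1×micro: 3; S1 reads c1=64 → after 2×micro: 128; S2 reads c0=3 → after 3×micro: 6 ⇒ (c0=3, c1=128, c2=6)
[Gauss-Seidel] macro 7: S0 reads c2=6 → after 1×micro: 3; S1 reads c1=128 → after 2×micro: 256; S2 reads c0=3 → after 3×micro: 6 ⇒ (c0=3, c1=256, c2=6)
[Gauss-Seidel] macro 8: S0 reads c2=6 → after 1×micro: 3; S1 reads c1=256 → after 2×micro: 512; S2 reads c0=3 → after 3×micro: 6 ⇒ (c0=3, c1=512, c2=6)
[Gauss-Seidel] macro 9: S0 reads c2=6 → after 1×micro: 3; S1 reads c1=512 → after 2×micro: 1024; S2 reads c0=3 → after 3×micro: 6 ⇒ (c0=3, c1=1024, c2=6)

first divergence at macro-step: 1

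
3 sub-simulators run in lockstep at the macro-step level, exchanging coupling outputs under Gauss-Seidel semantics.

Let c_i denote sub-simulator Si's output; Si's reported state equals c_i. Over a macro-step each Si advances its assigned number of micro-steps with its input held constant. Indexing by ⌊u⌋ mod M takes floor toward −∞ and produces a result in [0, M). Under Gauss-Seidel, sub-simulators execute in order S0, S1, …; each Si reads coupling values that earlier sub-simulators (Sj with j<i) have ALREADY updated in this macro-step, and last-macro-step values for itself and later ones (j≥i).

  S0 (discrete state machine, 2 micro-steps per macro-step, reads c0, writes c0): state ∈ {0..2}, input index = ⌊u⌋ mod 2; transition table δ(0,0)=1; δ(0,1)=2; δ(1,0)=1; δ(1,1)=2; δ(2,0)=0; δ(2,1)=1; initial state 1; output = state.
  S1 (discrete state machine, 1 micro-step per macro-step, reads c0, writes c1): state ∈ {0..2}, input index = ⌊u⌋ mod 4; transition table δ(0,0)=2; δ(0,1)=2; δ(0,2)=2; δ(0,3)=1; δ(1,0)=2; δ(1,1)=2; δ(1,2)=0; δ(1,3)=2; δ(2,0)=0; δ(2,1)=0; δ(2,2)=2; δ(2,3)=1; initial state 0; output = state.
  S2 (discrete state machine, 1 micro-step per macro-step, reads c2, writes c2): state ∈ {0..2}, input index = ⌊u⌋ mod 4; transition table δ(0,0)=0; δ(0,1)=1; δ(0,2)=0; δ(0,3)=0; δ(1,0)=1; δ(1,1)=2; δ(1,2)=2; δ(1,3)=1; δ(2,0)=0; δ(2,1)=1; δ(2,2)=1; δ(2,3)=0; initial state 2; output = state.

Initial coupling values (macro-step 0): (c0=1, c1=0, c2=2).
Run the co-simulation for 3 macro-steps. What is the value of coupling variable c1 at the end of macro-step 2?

macro 1: S0 reads c0=1 → after 2×micro: 1; S1 reads c0=1 → after 1×micro: 2; S2 reads c2=2 → after 1×micro: 1 ⇒ (c0=1, c1=2, c2=1)
macro 2: S0 reads c0=1 → after 2×micro: 1; S1 reads c0=1 → after 1×micro: 0; S2 reads c2=1 → after 1×micro: 2 ⇒ (c0=1, c1=0, c2=2)
macro 3: S0 reads c0=1 → after 2×micro: 1; S1 reads c0=1 → after 1×micro: 2; S2 reads c2=2 → after 1×micro: 1 ⇒ (c0=1, c1=2, c2=1)

c1 at macro-step 2 = 0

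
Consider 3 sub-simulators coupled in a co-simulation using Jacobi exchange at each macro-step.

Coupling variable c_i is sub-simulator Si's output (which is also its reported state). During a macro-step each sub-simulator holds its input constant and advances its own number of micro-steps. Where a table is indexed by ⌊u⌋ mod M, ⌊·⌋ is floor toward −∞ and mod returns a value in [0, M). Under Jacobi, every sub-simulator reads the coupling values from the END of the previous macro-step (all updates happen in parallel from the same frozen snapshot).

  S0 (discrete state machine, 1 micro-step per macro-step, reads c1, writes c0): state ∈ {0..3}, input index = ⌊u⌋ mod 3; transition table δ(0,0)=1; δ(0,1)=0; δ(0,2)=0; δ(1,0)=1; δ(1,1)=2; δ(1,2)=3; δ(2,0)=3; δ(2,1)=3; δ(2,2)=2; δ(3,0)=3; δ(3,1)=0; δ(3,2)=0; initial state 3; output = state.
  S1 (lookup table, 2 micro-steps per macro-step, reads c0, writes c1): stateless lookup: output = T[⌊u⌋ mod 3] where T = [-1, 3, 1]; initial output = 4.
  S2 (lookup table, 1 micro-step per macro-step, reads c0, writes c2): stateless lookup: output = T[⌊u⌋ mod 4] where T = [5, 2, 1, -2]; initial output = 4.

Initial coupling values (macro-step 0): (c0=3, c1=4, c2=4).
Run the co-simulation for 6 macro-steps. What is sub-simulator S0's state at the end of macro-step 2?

S0 state at macro-step 2 = 0

macro 1: S0 reads c1=4 → after 1×micro: 0; S1 reads c0=3 → after 2×micro: -1; S2 reads c0=3 → after 1×micro: -2 ⇒ (c0=0, c1=-1, c2=-2)
macro 2: S0 reads c1=-1 → after 1×micro: 0; S1 reads c0=0 → after 2×micro: -1; S2 reads c0=0 → after 1×micro: 5 ⇒ (c0=0, c1=-1, c2=5)
macro 3: S0 reads c1=-1 → after 1×micro: 0; S1 reads c0=0 → after 2×micro: -1; S2 reads c0=0 → after 1×micro: 5 ⇒ (c0=0, c1=-1, c2=5)
macro 4: S0 reads c1=-1 → after 1×micro: 0; S1 reads c0=0 → after 2×micro: -1; S2 reads c0=0 → after 1×micro: 5 ⇒ (c0=0, c1=-1, c2=5)
macro 5: S0 reads c1=-1 → after 1×micro: 0; S1 reads c0=0 → after 2×micro: -1; S2 reads c0=0 → after 1×micro: 5 ⇒ (c0=0, c1=-1, c2=5)
macro 6: S0 reads c1=-1 → after 1×micro: 0; S1 reads c0=0 → after 2×micro: -1; S2 reads c0=0 → after 1×micro: 5 ⇒ (c0=0, c1=-1, c2=5)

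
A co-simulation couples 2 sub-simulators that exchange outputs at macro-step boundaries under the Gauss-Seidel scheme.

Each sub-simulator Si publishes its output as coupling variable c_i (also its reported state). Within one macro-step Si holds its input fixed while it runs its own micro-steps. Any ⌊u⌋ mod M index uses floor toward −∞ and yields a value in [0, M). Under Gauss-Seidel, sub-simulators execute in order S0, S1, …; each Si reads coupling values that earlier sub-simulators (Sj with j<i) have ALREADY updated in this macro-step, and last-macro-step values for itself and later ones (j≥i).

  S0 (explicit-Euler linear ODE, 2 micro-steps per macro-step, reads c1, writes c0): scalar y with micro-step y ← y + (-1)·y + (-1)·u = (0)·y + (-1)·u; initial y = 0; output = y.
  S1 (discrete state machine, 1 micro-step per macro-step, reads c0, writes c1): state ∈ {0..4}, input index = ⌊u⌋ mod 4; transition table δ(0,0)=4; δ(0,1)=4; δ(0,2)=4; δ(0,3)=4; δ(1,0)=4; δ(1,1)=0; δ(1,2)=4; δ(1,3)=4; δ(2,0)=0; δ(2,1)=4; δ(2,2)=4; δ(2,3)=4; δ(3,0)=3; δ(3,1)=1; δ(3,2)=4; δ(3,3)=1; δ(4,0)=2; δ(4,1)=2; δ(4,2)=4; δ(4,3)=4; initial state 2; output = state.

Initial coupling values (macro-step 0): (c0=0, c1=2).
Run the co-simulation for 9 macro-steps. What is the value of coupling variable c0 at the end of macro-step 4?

macro 1: S0 reads c1=2 → after 2×micro: -2; S1 reads c0=-2 → after 1×micro: 4 ⇒ (c0=-2, c1=4)
macro 2: S0 reads c1=4 → after 2×micro: -4; S1 reads c0=-4 → after 1×micro: 2 ⇒ (c0=-4, c1=2)
macro 3: S0 reads c1=2 → after 2×micro: -2; S1 reads c0=-2 → after 1×micro: 4 ⇒ (c0=-2, c1=4)
macro 4: S0 reads c1=4 → after 2×micro: -4; S1 reads c0=-4 → after 1×micro: 2 ⇒ (c0=-4, c1=2)
macro 5: S0 reads c1=2 → after 2×micro: -2; S1 reads c0=-2 → after 1×micro: 4 ⇒ (c0=-2, c1=4)
macro 6: S0 reads c1=4 → after 2×micro: -4; S1 reads c0=-4 → after 1×micro: 2 ⇒ (c0=-4, c1=2)
macro 7: S0 reads c1=2 → after 2×micro: -2; S1 reads c0=-2 → after 1×micro: 4 ⇒ (c0=-2, c1=4)
macro 8: S0 reads c1=4 → after 2×micro: -4; S1 reads c0=-4 → after 1×micro: 2 ⇒ (c0=-4, c1=2)
macro 9: S0 reads c1=2 → after 2×micro: -2; S1 reads c0=-2 → after 1×micro: 4 ⇒ (c0=-2, c1=4)

c0 at macro-step 4 = -4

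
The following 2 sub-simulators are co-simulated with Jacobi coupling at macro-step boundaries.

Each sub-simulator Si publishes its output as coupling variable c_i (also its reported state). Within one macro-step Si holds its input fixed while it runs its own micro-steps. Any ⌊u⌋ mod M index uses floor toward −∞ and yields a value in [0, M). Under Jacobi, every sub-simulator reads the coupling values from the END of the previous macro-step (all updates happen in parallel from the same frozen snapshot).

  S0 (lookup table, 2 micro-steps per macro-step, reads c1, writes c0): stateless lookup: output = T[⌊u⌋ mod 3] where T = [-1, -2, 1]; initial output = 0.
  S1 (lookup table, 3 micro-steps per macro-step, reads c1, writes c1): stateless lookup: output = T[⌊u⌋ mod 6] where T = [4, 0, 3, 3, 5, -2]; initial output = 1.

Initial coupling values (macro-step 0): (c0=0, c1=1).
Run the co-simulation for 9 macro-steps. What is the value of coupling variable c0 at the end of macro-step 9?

macro 1: S0 reads c1=1 → after 2×micro: -2; S1 reads c1=1 → after 3×micro: 0 ⇒ (c0=-2, c1=0)
macro 2: S0 reads c1=0 → after 2×micro: -1; S1 reads c1=0 → after 3×micro: 4 ⇒ (c0=-1, c1=4)
macro 3: S0 reads c1=4 → after 2×micro: -2; S1 reads c1=4 → after 3×micro: 5 ⇒ (c0=-2, c1=5)
macro 4: S0 reads c1=5 → after 2×micro: 1; S1 reads c1=5 → after 3×micro: -2 ⇒ (c0=1, c1=-2)
macro 5: S0 reads c1=-2 → after 2×micro: -2; S1 reads c1=-2 → after 3×micro: 5 ⇒ (c0=-2, c1=5)
macro 6: S0 reads c1=5 → after 2×micro: 1; S1 reads c1=5 → after 3×micro: -2 ⇒ (c0=1, c1=-2)
macro 7: S0 reads c1=-2 → after 2×micro: -2; S1 reads c1=-2 → after 3×micro: 5 ⇒ (c0=-2, c1=5)
macro 8: S0 reads c1=5 → after 2×micro: 1; S1 reads c1=5 → after 3×micro: -2 ⇒ (c0=1, c1=-2)
macro 9: S0 reads c1=-2 → after 2×micro: -2; S1 reads c1=-2 → after 3×micro: 5 ⇒ (c0=-2, c1=5)

c0 at macro-step 9 = -2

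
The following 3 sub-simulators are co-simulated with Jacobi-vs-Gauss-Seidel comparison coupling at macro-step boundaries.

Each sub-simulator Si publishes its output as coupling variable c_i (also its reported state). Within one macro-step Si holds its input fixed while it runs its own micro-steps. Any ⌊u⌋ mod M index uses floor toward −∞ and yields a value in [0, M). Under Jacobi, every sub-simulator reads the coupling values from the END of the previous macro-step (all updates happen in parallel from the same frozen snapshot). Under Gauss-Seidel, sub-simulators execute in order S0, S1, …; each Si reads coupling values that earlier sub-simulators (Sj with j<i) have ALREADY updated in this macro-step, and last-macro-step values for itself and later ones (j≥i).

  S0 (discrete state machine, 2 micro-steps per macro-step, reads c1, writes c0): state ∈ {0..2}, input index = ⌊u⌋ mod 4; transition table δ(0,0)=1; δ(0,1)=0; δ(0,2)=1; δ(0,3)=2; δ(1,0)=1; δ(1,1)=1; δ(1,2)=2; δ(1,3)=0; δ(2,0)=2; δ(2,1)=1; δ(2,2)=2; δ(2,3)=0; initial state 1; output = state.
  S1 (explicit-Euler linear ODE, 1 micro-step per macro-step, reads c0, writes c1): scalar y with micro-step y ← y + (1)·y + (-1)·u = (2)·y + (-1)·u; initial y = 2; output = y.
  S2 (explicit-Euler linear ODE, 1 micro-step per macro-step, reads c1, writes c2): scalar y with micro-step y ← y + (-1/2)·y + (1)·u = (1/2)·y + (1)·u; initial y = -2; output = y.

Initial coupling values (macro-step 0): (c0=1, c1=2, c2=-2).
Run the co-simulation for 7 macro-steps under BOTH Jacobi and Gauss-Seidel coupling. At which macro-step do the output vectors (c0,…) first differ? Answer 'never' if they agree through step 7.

[Jacobi] macro 1: S0 reads c1=2 → after 2×micro: 2; S1 reads c0=1 → after 1×micro: 3; S2 reads c1=2 → after 1×micro: 1 ⇒ (c0=2, c1=3, c2=1)
[Jacobi] macro 2: S0 reads c1=3 → after 2×micro: 2; S1 reads c0=2 → after 1×micro: 4; S2 reads c1=3 → after 1×micro: 7/2 ⇒ (c0=2, c1=4, c2=7/2)
[Jacobi] macro 3: S0 reads c1=4 → after 2×micro: 2; S1 reads c0=2 → after 1×micro: 6; S2 reads c1=4 → after 1×micro: 23/4 ⇒ (c0=2, c1=6, c2=23/4)
[Jacobi] macro 4: S0 reads c1=6 → after 2×micro: 2; S1 reads c0=2 → after 1×micro: 10; S2 reads c1=6 → after 1×micro: 71/8 ⇒ (c0=2, c1=10, c2=71/8)
[Jacobi] macro 5: S0 reads c1=10 → after 2×micro: 2; S1 reads c0=2 → after 1×micro: 18; S2 reads c1=10 → after 1×micro: 231/16 ⇒ (c0=2, c1=18, c2=231/16)
[Jacobi] macro 6: S0 reads c1=18 → after 2×micro: 2; S1 reads c0=2 → after 1×micro: 34; S2 reads c1=18 → after 1×micro: 807/32 ⇒ (c0=2, c1=34, c2=807/32)
[Jacobi] macro 7: S0 reads c1=34 → after 2×micro: 2; S1 reads c0=2 → after 1×micro: 66; S2 reads c1=34 → after 1×micro: 2983/64 ⇒ (c0=2, c1=66, c2=2983/64)
[Gauss-Seidel] macro 1: S0 reads c1=2 → after 2×micro: 2; S1 reads c0=2 → after 1×micro: 2; S2 reads c1=2 → after 1×micro: 1 ⇒ (c0=2, c1=2, c2=1)
[Gauss-Seidel] macro 2: S0 reads c1=2 → after 2×micro: 2; S1 reads c0=2 → after 1×micro: 2; S2 reads c1=2 → after 1×micro: 5/2 ⇒ (c0=2, c1=2, c2=5/2)
[Gauss-Seidel] macro 3: S0 reads c1=2 → after 2×micro: 2; S1 reads c0=2 → after 1×micro: 2; S2 reads c1=2 → after 1×micro: 13/4 ⇒ (c0=2, c1=2, c2=13/4)
[Gauss-Seidel] macro 4: S0 reads c1=2 → after 2×micro: 2; S1 reads c0=2 → after 1×micro: 2; S2 reads c1=2 → after 1×micro: 29/8 ⇒ (c0=2, c1=2, c2=29/8)
[Gauss-Seidel] macro 5: S0 reads c1=2 → after 2×micro: 2; S1 reads c0=2 → after 1×micro: 2; S2 reads c1=2 → after 1×micro: 61/16 ⇒ (c0=2, c1=2, c2=61/16)
[Gauss-Seidel] macro 6: S0 reads c1=2 → after 2×micro: 2; S1 reads c0=2 → after 1×micro: 2; S2 reads c1=2 → after 1×micro: 125/32 ⇒ (c0=2, c1=2, c2=125/32)
[Gauss-Seidel] macro 7: S0 reads c1=2 → after 2×micro: 2; S1 reads c0=2 → after 1×micro: 2; S2 reads c1=2 → after 1×micro: 253/64 ⇒ (c0=2, c1=2, c2=253/64)

first divergence at macro-step: 1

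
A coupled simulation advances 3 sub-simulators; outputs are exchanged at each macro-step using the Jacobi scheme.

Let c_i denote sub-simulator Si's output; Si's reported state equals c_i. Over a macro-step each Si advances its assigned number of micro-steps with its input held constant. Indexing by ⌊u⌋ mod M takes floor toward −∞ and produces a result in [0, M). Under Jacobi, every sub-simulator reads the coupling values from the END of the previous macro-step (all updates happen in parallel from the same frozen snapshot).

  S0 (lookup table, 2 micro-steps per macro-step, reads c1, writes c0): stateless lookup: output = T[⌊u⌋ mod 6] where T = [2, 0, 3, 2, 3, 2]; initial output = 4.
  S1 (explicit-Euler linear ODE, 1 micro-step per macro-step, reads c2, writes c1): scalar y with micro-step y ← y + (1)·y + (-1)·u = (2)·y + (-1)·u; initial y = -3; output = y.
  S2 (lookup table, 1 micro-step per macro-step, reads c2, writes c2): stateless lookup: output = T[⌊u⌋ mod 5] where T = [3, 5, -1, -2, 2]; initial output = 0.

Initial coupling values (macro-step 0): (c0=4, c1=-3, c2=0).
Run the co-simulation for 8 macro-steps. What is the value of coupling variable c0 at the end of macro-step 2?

c0 at macro-step 2 = 2

macro 1: S0 reads c1=-3 → after 2×micro: 2; S1 reads c2=0 → after 1×micro: -6; S2 reads c2=0 → after 1×micro: 3 ⇒ (c0=2, c1=-6, c2=3)
macro 2: S0 reads c1=-6 → after 2×micro: 2; S1 reads c2=3 → after 1×micro: -15; S2 reads c2=3 → after 1×micro: -2 ⇒ (c0=2, c1=-15, c2=-2)
macro 3: S0 reads c1=-15 → after 2×micro: 2; S1 reads c2=-2 → after 1×micro: -28; S2 reads c2=-2 → after 1×micro: -2 ⇒ (c0=2, c1=-28, c2=-2)
macro 4: S0 reads c1=-28 → after 2×micro: 3; S1 reads c2=-2 → after 1×micro: -54; S2 reads c2=-2 → after 1×micro: -2 ⇒ (c0=3, c1=-54, c2=-2)
macro 5: S0 reads c1=-54 → after 2×micro: 2; S1 reads c2=-2 → after 1×micro: -106; S2 reads c2=-2 → after 1×micro: -2 ⇒ (c0=2, c1=-106, c2=-2)
macro 6: S0 reads c1=-106 → after 2×micro: 3; S1 reads c2=-2 → after 1×micro: -210; S2 reads c2=-2 → after 1×micro: -2 ⇒ (c0=3, c1=-210, c2=-2)
macro 7: S0 reads c1=-210 → after 2×micro: 2; S1 reads c2=-2 → after 1×micro: -418; S2 reads c2=-2 → after 1×micro: -2 ⇒ (c0=2, c1=-418, c2=-2)
macro 8: S0 reads c1=-418 → after 2×micro: 3; S1 reads c2=-2 → after 1×micro: -834; S2 reads c2=-2 → after 1×micro: -2 ⇒ (c0=3, c1=-834, c2=-2)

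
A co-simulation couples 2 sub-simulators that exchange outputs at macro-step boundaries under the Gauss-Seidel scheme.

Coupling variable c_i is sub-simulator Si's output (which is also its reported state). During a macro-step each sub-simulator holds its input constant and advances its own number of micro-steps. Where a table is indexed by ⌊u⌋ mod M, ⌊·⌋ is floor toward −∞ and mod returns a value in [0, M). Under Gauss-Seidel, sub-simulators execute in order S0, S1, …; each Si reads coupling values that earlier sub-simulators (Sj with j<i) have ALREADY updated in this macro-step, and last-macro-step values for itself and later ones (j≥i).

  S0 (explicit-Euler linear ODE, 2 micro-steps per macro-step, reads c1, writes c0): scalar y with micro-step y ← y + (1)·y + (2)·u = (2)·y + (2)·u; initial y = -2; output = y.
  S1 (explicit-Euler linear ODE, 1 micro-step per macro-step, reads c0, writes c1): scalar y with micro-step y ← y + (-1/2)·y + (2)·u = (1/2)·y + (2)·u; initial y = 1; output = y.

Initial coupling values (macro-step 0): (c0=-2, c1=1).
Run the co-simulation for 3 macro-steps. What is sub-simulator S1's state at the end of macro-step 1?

S1 state at macro-step 1 = -7/2

macro 1: S0 reads c1=1 → after 2×micro: -2; S1 reads c0=-2 → after 1×micro: -7/2 ⇒ (c0=-2, c1=-7/2)
macro 2: S0 reads c1=-7/2 → after 2×micro: -29; S1 reads c0=-29 → after 1×micro: -239/4 ⇒ (c0=-29, c1=-239/4)
macro 3: S0 reads c1=-239/4 → after 2×micro: -949/2; S1 reads c0=-949/2 → after 1×micro: -7831/8 ⇒ (c0=-949/2, c1=-7831/8)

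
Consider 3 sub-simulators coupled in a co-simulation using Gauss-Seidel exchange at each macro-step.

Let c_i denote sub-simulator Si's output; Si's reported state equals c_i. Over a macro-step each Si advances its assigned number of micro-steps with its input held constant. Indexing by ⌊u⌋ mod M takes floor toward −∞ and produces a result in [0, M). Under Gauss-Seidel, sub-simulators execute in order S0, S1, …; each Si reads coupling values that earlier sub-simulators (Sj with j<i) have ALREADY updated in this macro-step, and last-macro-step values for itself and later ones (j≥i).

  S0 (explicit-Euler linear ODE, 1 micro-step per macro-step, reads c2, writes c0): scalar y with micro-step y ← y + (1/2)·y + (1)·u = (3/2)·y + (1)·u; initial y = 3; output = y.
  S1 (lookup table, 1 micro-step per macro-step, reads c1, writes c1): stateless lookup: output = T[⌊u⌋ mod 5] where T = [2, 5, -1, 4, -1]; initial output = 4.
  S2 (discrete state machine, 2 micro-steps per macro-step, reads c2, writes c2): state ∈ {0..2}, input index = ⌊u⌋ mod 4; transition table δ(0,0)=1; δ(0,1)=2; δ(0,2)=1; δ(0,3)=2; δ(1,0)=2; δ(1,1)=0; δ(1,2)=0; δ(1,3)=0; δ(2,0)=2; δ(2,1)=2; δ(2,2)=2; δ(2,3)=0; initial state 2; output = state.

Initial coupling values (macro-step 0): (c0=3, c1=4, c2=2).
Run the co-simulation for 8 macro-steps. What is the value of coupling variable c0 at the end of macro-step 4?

c0 at macro-step 4 = 503/16

macro 1: S0 reads c2=2 → after 1×micro: 13/2; S1 reads c1=4 → after 1×micro: -1; S2 reads c2=2 → after 2×micro: 2 ⇒ (c0=13/2, c1=-1, c2=2)
macro 2: S0 reads c2=2 → after 1×micro: 47/4; S1 reads c1=-1 → after 1×micro: -1; S2 reads c2=2 → after 2×micro: 2 ⇒ (c0=47/4, c1=-1, c2=2)
macro 3: S0 reads c2=2 → after 1×micro: 157/8; S1 reads c1=-1 → after 1×micro: -1; S2 reads c2=2 → after 2×micro: 2 ⇒ (c0=157/8, c1=-1, c2=2)
macro 4: S0 reads c2=2 → after 1×micro: 503/16; S1 reads c1=-1 → after 1×micro: -1; S2 reads c2=2 → after 2×micro: 2 ⇒ (c0=503/16, c1=-1, c2=2)
macro 5: S0 reads c2=2 → after 1×micro: 1573/32; S1 reads c1=-1 → after 1×micro: -1; S2 reads c2=2 → after 2×micro: 2 ⇒ (c0=1573/32, c1=-1, c2=2)
macro 6: S0 reads c2=2 → after 1×micro: 4847/64; S1 reads c1=-1 → after 1×micro: -1; S2 reads c2=2 → after 2×micro: 2 ⇒ (c0=4847/64, c1=-1, c2=2)
macro 7: S0 reads c2=2 → after 1×micro: 14797/128; S1 reads c1=-1 → after 1×micro: -1; S2 reads c2=2 → after 2×micro: 2 ⇒ (c0=14797/128, c1=-1, c2=2)
macro 8: S0 reads c2=2 → after 1×micro: 44903/256; S1 reads c1=-1 → after 1×micro: -1; S2 reads c2=2 → after 2×micro: 2 ⇒ (c0=44903/256, c1=-1, c2=2)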